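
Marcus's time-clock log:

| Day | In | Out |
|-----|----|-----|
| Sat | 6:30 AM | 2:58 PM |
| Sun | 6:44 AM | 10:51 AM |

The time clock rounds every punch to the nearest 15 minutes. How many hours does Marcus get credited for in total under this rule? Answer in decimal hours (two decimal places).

Sat: in 6:30 AM→6:30 AM, out 2:58 PM→3:00 PM; 8 h 30 min
Sun: in 6:44 AM→6:45 AM, out 10:51 AM→10:45 AM; 4 h 0 min
Total credited: 12 h 30 min.

12.50 hours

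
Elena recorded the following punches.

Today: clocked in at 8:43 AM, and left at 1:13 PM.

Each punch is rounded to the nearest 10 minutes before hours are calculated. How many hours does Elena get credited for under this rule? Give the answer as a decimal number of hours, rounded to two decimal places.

4.50 hours

Today: in 8:43 AM→8:40 AM, out 1:13 PM→1:10 PM; 4 h 30 min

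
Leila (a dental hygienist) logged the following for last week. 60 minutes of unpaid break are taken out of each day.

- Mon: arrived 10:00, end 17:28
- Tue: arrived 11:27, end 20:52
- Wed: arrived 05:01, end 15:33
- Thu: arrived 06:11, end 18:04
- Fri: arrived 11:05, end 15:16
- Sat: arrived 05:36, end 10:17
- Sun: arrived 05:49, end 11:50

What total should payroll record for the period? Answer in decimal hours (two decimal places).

47.18 hours

Mon: 10:00–17:28 = 7 h 28 min; less 60 min break → 6 h 28 min
Tue: 11:27–20:52 = 9 h 25 min; less 60 min break → 8 h 25 min
Wed: 05:01–15:33 = 10 h 32 min; less 60 min break → 9 h 32 min
Thu: 06:11–18:04 = 11 h 53 min; less 60 min break → 10 h 53 min
Fri: 11:05–15:16 = 4 h 11 min; less 60 min break → 3 h 11 min
Sat: 05:36–10:17 = 4 h 41 min; less 60 min break → 3 h 41 min
Sun: 05:49–11:50 = 6 h 1 min; less 60 min break → 5 h 1 min
Total: 6 h 28 min + 8 h 25 min + 9 h 32 min + 10 h 53 min + 3 h 11 min + 3 h 41 min + 5 h 1 min = 47 h 11 min.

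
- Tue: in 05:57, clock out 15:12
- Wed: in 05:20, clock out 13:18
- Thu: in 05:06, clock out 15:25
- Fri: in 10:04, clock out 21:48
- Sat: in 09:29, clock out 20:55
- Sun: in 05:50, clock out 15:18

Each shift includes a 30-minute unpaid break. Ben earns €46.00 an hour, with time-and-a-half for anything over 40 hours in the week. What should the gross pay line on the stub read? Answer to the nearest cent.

Tue: 05:57–15:12 = 9 h 15 min; less 30 min break → 8 h 45 min
Wed: 05:20–13:18 = 7 h 58 min; less 30 min break → 7 h 28 min
Thu: 05:06–15:25 = 10 h 19 min; less 30 min break → 9 h 49 min
Fri: 10:04–21:48 = 11 h 44 min; less 30 min break → 11 h 14 min
Sat: 09:29–20:55 = 11 h 26 min; less 30 min break → 10 h 56 min
Sun: 05:50–15:18 = 9 h 28 min; less 30 min break → 8 h 58 min
Total worked: 57 h 10 min = 3430 min.
Regular 40 h 0 min = 2400 min at €46.00/h; overtime 17 h 10 min = 1030 min at €69.00/h.
Pay = (2400 × €46.00 + 1030 × €69.00) ÷ 60 = €3024.50.

€3024.50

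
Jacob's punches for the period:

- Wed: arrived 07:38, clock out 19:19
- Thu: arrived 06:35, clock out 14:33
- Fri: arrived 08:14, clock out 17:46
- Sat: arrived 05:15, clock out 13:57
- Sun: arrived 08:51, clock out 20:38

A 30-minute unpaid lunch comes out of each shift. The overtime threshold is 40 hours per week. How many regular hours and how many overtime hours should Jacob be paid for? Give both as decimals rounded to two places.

Regular 40.00 hours, overtime 7.17 hours

Wed: 07:38–19:19 = 11 h 41 min; less 30 min break → 11 h 11 min
Thu: 06:35–14:33 = 7 h 58 min; less 30 min break → 7 h 28 min
Fri: 08:14–17:46 = 9 h 32 min; less 30 min break → 9 h 2 min
Sat: 05:15–13:57 = 8 h 42 min; less 30 min break → 8 h 12 min
Sun: 08:51–20:38 = 11 h 47 min; less 30 min break → 11 h 17 min
Total worked: 47 h 10 min = 47.17 h.
Threshold 40 h → overtime 7 h 10 min, regular 40 h 0 min.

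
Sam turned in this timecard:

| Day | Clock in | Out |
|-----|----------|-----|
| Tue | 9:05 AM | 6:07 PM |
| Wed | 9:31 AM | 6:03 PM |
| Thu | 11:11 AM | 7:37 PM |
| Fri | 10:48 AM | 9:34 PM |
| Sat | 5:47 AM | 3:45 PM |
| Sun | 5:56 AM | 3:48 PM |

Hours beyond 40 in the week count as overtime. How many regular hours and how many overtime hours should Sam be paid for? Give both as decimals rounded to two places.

Regular 40.00 hours, overtime 16.60 hours

Tue: 9:05 AM–6:07 PM = 9 h 2 min
Wed: 9:31 AM–6:03 PM = 8 h 32 min
Thu: 11:11 AM–7:37 PM = 8 h 26 min
Fri: 10:48 AM–9:34 PM = 10 h 46 min
Sat: 5:47 AM–3:45 PM = 9 h 58 min
Sun: 5:56 AM–3:48 PM = 9 h 52 min
Total worked: 56 h 36 min = 56.60 h.
Threshold 40 h → overtime 16 h 36 min, regular 40 h 0 min.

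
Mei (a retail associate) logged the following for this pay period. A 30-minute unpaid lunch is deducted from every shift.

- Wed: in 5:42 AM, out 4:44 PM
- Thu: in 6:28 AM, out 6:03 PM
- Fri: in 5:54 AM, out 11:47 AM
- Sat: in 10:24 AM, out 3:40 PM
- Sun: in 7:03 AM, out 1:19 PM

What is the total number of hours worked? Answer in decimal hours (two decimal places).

37.53 hours

Wed: 5:42 AM–4:44 PM = 11 h 2 min; less 30 min break → 10 h 32 min
Thu: 6:28 AM–6:03 PM = 11 h 35 min; less 30 min break → 11 h 5 min
Fri: 5:54 AM–11:47 AM = 5 h 53 min; less 30 min break → 5 h 23 min
Sat: 10:24 AM–3:40 PM = 5 h 16 min; less 30 min break → 4 h 46 min
Sun: 7:03 AM–1:19 PM = 6 h 16 min; less 30 min break → 5 h 46 min
Total: 10 h 32 min + 11 h 5 min + 5 h 23 min + 4 h 46 min + 5 h 46 min = 37 h 32 min.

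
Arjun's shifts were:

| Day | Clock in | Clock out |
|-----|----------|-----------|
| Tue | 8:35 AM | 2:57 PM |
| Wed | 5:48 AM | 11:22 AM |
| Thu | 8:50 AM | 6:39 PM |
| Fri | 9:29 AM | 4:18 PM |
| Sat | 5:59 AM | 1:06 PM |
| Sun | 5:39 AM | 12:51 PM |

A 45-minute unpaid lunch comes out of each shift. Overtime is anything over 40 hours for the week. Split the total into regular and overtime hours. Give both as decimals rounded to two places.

Tue: 8:35 AM–2:57 PM = 6 h 22 min; less 45 min break → 5 h 37 min
Wed: 5:48 AM–11:22 AM = 5 h 34 min; less 45 min break → 4 h 49 min
Thu: 8:50 AM–6:39 PM = 9 h 49 min; less 45 min break → 9 h 4 min
Fri: 9:29 AM–4:18 PM = 6 h 49 min; less 45 min break → 6 h 4 min
Sat: 5:59 AM–1:06 PM = 7 h 7 min; less 45 min break → 6 h 22 min
Sun: 5:39 AM–12:51 PM = 7 h 12 min; less 45 min break → 6 h 27 min
Total worked: 38 h 23 min = 38.38 h.
Threshold 40 h → overtime 0 h 0 min, regular 38 h 23 min.

Regular 38.38 hours, overtime 0.00 hours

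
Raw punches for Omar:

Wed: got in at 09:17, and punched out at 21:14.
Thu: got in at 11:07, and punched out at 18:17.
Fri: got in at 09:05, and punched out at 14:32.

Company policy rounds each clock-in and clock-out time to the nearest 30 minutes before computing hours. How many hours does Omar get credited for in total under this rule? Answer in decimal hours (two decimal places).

Wed: in 09:17→09:30, out 21:14→21:00; 11 h 30 min
Thu: in 11:07→11:00, out 18:17→18:30; 7 h 30 min
Fri: in 09:05→09:00, out 14:32→14:30; 5 h 30 min
Total credited: 24 h 30 min.

24.50 hours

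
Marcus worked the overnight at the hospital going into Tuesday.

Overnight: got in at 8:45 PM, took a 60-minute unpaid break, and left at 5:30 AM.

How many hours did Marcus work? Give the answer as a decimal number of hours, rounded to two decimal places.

7.75 hours

Overnight: 8:45 PM → midnight = 3 h 15 min; midnight → 5:30 AM = 5 h 30 min; span 8 h 45 min; less 60 min break → 7 h 45 min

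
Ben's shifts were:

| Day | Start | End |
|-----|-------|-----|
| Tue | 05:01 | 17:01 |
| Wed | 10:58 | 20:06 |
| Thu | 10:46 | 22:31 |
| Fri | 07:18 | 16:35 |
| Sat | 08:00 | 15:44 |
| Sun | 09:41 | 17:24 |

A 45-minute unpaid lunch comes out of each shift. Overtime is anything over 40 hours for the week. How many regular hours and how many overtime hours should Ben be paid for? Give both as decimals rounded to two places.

Regular 40.00 hours, overtime 13.12 hours

Tue: 05:01–17:01 = 12 h 0 min; less 45 min break → 11 h 15 min
Wed: 10:58–20:06 = 9 h 8 min; less 45 min break → 8 h 23 min
Thu: 10:46–22:31 = 11 h 45 min; less 45 min break → 11 h 0 min
Fri: 07:18–16:35 = 9 h 17 min; less 45 min break → 8 h 32 min
Sat: 08:00–15:44 = 7 h 44 min; less 45 min break → 6 h 59 min
Sun: 09:41–17:24 = 7 h 43 min; less 45 min break → 6 h 58 min
Total worked: 53 h 7 min = 53.12 h.
Threshold 40 h → overtime 13 h 7 min, regular 40 h 0 min.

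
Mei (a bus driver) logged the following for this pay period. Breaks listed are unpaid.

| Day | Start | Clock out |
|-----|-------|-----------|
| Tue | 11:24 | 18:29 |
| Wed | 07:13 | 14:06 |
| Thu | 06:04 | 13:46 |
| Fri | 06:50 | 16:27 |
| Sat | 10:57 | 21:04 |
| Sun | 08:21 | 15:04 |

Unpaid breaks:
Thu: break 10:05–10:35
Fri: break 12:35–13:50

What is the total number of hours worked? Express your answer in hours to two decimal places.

46.37 hours

Tue: 11:24–18:29 = 7 h 5 min
Wed: 07:13–14:06 = 6 h 53 min
Thu: 06:04–13:46 = 7 h 42 min; less 30 min break → 7 h 12 min
Fri: 06:50–16:27 = 9 h 37 min; less 75 min break → 8 h 22 min
Sat: 10:57–21:04 = 10 h 7 min
Sun: 08:21–15:04 = 6 h 43 min
Total: 7 h 5 min + 6 h 53 min + 7 h 12 min + 8 h 22 min + 10 h 7 min + 6 h 43 min = 46 h 22 min.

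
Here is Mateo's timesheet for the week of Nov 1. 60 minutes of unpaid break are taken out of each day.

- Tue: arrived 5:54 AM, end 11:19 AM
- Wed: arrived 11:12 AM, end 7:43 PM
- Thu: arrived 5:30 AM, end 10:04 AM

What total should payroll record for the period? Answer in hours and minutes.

Tue: 5:54 AM–11:19 AM = 5 h 25 min; less 60 min break → 4 h 25 min
Wed: 11:12 AM–7:43 PM = 8 h 31 min; less 60 min break → 7 h 31 min
Thu: 5:30 AM–10:04 AM = 4 h 34 min; less 60 min break → 3 h 34 min
Total: 4 h 25 min + 7 h 31 min + 3 h 34 min = 15 h 30 min.

15 h 30 min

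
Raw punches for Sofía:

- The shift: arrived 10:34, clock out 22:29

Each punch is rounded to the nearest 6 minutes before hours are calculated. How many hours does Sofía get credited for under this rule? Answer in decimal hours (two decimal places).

11.90 hours

The shift: in 10:34→10:36, out 22:29→22:30; 11 h 54 min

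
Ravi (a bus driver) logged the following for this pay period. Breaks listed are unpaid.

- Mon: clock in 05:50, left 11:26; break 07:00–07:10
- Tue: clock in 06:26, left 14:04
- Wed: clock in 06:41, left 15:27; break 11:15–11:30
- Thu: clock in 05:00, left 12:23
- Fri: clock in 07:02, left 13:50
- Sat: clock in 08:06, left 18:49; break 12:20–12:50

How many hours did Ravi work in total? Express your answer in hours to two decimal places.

45.98 hours

Mon: 05:50–11:26 = 5 h 36 min; less 10 min break → 5 h 26 min
Tue: 06:26–14:04 = 7 h 38 min
Wed: 06:41–15:27 = 8 h 46 min; less 15 min break → 8 h 31 min
Thu: 05:00–12:23 = 7 h 23 min
Fri: 07:02–13:50 = 6 h 48 min
Sat: 08:06–18:49 = 10 h 43 min; less 30 min break → 10 h 13 min
Total: 5 h 26 min + 7 h 38 min + 8 h 31 min + 7 h 23 min + 6 h 48 min + 10 h 13 min = 45 h 59 min.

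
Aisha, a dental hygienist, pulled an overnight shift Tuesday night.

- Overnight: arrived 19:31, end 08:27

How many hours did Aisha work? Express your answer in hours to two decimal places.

Overnight: 19:31 → midnight = 4 h 29 min; midnight → 08:27 = 8 h 27 min; span 12 h 56 min

12.93 hours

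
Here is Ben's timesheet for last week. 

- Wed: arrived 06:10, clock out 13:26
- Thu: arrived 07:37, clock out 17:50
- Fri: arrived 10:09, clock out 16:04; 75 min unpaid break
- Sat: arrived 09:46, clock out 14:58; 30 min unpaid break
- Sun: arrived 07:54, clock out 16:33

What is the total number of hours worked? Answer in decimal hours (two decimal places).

Wed: 06:10–13:26 = 7 h 16 min
Thu: 07:37–17:50 = 10 h 13 min
Fri: 10:09–16:04 = 5 h 55 min; less 75 min break → 4 h 40 min
Sat: 09:46–14:58 = 5 h 12 min; less 30 min break → 4 h 42 min
Sun: 07:54–16:33 = 8 h 39 min
Total: 7 h 16 min + 10 h 13 min + 4 h 40 min + 4 h 42 min + 8 h 39 min = 35 h 30 min.

35.50 hours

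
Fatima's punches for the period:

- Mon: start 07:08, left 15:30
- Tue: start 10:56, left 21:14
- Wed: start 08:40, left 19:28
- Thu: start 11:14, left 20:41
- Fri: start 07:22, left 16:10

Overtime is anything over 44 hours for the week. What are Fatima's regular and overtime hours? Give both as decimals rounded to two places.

Mon: 07:08–15:30 = 8 h 22 min
Tue: 10:56–21:14 = 10 h 18 min
Wed: 08:40–19:28 = 10 h 48 min
Thu: 11:14–20:41 = 9 h 27 min
Fri: 07:22–16:10 = 8 h 48 min
Total worked: 47 h 43 min = 47.72 h.
Threshold 44 h → overtime 3 h 43 min, regular 44 h 0 min.

Regular 44.00 hours, overtime 3.72 hours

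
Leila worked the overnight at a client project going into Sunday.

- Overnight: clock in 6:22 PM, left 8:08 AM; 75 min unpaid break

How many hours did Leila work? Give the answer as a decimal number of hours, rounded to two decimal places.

Overnight: 6:22 PM → midnight = 5 h 38 min; midnight → 8:08 AM = 8 h 8 min; span 13 h 46 min; less 75 min break → 12 h 31 min

12.52 hours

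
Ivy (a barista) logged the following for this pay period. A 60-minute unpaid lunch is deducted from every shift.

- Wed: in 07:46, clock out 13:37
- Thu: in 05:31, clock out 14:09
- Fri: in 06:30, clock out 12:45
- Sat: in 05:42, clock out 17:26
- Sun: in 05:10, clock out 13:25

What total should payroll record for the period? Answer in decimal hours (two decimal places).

Wed: 07:46–13:37 = 5 h 51 min; less 60 min break → 4 h 51 min
Thu: 05:31–14:09 = 8 h 38 min; less 60 min break → 7 h 38 min
Fri: 06:30–12:45 = 6 h 15 min; less 60 min break → 5 h 15 min
Sat: 05:42–17:26 = 11 h 44 min; less 60 min break → 10 h 44 min
Sun: 05:10–13:25 = 8 h 15 min; less 60 min break → 7 h 15 min
Total: 4 h 51 min + 7 h 38 min + 5 h 15 min + 10 h 44 min + 7 h 15 min = 35 h 43 min.

35.72 hours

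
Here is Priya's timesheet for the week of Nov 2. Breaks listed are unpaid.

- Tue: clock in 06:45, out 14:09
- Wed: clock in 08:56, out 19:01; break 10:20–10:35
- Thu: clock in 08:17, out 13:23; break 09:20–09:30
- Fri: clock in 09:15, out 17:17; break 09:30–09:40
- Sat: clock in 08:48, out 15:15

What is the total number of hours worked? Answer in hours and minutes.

Tue: 06:45–14:09 = 7 h 24 min
Wed: 08:56–19:01 = 10 h 5 min; less 15 min break → 9 h 50 min
Thu: 08:17–13:23 = 5 h 6 min; less 10 min break → 4 h 56 min
Fri: 09:15–17:17 = 8 h 2 min; less 10 min break → 7 h 52 min
Sat: 08:48–15:15 = 6 h 27 min
Total: 7 h 24 min + 9 h 50 min + 4 h 56 min + 7 h 52 min + 6 h 27 min = 36 h 29 min.

36 h 29 min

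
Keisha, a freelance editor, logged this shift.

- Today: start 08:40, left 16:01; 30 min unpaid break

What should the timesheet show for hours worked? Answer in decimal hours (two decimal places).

6.85 hours

Today: 08:40–16:01 = 7 h 21 min; less 30 min break → 6 h 51 min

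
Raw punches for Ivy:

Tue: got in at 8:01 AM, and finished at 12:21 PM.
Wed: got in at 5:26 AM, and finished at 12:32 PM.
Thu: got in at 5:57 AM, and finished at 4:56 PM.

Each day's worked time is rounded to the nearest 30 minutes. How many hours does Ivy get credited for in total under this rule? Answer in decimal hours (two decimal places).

Tue: 8:01 AM–12:21 PM = 4 h 20 min → rounds to 4 h 30 min
Wed: 5:26 AM–12:32 PM = 7 h 6 min → rounds to 7 h 0 min
Thu: 5:57 AM–4:56 PM = 10 h 59 min → rounds to 11 h 0 min
Total credited: 22 h 30 min.

22.50 hours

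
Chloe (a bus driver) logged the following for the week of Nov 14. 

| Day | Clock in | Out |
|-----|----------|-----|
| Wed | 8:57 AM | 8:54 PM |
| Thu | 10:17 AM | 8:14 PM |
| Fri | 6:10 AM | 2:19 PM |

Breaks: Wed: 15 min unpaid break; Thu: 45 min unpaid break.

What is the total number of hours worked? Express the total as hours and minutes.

29 h 3 min

Wed: 8:57 AM–8:54 PM = 11 h 57 min; less 15 min break → 11 h 42 min
Thu: 10:17 AM–8:14 PM = 9 h 57 min; less 45 min break → 9 h 12 min
Fri: 6:10 AM–2:19 PM = 8 h 9 min
Total: 11 h 42 min + 9 h 12 min + 8 h 9 min = 29 h 3 min.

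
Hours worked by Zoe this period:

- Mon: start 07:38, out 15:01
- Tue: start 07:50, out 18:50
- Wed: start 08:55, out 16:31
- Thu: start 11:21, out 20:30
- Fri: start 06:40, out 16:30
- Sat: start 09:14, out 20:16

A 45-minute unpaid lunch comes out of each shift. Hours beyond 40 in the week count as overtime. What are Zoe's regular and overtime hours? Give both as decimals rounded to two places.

Regular 40.00 hours, overtime 11.50 hours

Mon: 07:38–15:01 = 7 h 23 min; less 45 min break → 6 h 38 min
Tue: 07:50–18:50 = 11 h 0 min; less 45 min break → 10 h 15 min
Wed: 08:55–16:31 = 7 h 36 min; less 45 min break → 6 h 51 min
Thu: 11:21–20:30 = 9 h 9 min; less 45 min break → 8 h 24 min
Fri: 06:40–16:30 = 9 h 50 min; less 45 min break → 9 h 5 min
Sat: 09:14–20:16 = 11 h 2 min; less 45 min break → 10 h 17 min
Total worked: 51 h 30 min = 51.50 h.
Threshold 40 h → overtime 11 h 30 min, regular 40 h 0 min.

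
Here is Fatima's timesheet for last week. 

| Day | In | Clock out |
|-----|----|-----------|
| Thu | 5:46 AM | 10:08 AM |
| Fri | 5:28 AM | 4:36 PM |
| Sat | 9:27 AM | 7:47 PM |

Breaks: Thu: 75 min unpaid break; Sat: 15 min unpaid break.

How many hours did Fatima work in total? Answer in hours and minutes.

24 h 20 min

Thu: 5:46 AM–10:08 AM = 4 h 22 min; less 75 min break → 3 h 7 min
Fri: 5:28 AM–4:36 PM = 11 h 8 min
Sat: 9:27 AM–7:47 PM = 10 h 20 min; less 15 min break → 10 h 5 min
Total: 3 h 7 min + 11 h 8 min + 10 h 5 min = 24 h 20 min.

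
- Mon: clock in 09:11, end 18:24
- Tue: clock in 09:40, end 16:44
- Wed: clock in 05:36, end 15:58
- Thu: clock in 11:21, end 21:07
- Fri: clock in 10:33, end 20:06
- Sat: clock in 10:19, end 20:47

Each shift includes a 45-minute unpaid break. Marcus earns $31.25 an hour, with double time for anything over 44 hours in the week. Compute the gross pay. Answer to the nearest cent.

$1870.83

Mon: 09:11–18:24 = 9 h 13 min; less 45 min break → 8 h 28 min
Tue: 09:40–16:44 = 7 h 4 min; less 45 min break → 6 h 19 min
Wed: 05:36–15:58 = 10 h 22 min; less 45 min break → 9 h 37 min
Thu: 11:21–21:07 = 9 h 46 min; less 45 min break → 9 h 1 min
Fri: 10:33–20:06 = 9 h 33 min; less 45 min break → 8 h 48 min
Sat: 10:19–20:47 = 10 h 28 min; less 45 min break → 9 h 43 min
Total worked: 51 h 56 min = 3116 min.
Regular 44 h 0 min = 2640 min at $31.25/h; overtime 7 h 56 min = 476 min at $62.50/h.
Pay = (2640 × $31.25 + 476 × $62.50) ÷ 60 = $1870.83.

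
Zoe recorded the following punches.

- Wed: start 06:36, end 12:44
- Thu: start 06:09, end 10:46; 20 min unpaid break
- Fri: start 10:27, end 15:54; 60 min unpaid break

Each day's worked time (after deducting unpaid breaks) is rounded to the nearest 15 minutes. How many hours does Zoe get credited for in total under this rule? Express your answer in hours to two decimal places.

15.00 hours

Wed: 06:36–12:44 = 6 h 8 min → rounds to 6 h 15 min
Thu: 06:09–10:46 = 4 h 37 min − 20 min = 4 h 17 min → rounds to 4 h 15 min
Fri: 10:27–15:54 = 5 h 27 min − 60 min = 4 h 27 min → rounds to 4 h 30 min
Total credited: 15 h 0 min.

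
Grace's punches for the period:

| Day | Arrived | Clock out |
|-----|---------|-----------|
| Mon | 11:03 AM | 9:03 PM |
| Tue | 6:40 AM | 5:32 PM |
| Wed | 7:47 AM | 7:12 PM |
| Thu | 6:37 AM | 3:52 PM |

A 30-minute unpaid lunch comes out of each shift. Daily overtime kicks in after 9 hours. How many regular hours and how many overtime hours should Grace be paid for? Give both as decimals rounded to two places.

Mon: 11:03 AM–9:03 PM = 10 h 0 min; less 30 min break → 9 h 30 min
Tue: 6:40 AM–5:32 PM = 10 h 52 min; less 30 min break → 10 h 22 min
Wed: 7:47 AM–7:12 PM = 11 h 25 min; less 30 min break → 10 h 55 min
Thu: 6:37 AM–3:52 PM = 9 h 15 min; less 30 min break → 8 h 45 min
Mon reg 9 h 0 min / OT 0 h 30 min; Tue reg 9 h 0 min / OT 1 h 22 min; Wed reg 9 h 0 min / OT 1 h 55 min; Thu reg 8 h 45 min / OT 0 h 0 min.
Totals: regular 35 h 45 min, overtime 3 h 47 min.

Regular 35.75 hours, overtime 3.78 hours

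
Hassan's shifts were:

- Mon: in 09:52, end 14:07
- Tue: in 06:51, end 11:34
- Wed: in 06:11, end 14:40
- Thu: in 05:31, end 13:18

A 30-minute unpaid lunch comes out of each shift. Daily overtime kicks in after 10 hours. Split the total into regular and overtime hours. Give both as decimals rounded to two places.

Regular 23.23 hours, overtime 0.00 hours

Mon: 09:52–14:07 = 4 h 15 min; less 30 min break → 3 h 45 min
Tue: 06:51–11:34 = 4 h 43 min; less 30 min break → 4 h 13 min
Wed: 06:11–14:40 = 8 h 29 min; less 30 min break → 7 h 59 min
Thu: 05:31–13:18 = 7 h 47 min; less 30 min break → 7 h 17 min
Mon reg 3 h 45 min / OT 0 h 0 min; Tue reg 4 h 13 min / OT 0 h 0 min; Wed reg 7 h 59 min / OT 0 h 0 min; Thu reg 7 h 17 min / OT 0 h 0 min.
Totals: regular 23 h 14 min, overtime 0 h 0 min.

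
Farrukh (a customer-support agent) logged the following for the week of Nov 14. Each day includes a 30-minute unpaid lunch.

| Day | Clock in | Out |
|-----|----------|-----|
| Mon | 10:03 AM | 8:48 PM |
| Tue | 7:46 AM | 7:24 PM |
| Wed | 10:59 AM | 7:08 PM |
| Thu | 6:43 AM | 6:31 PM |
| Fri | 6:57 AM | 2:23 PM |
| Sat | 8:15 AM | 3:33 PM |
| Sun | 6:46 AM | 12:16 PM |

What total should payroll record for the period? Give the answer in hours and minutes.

59 h 4 min

Mon: 10:03 AM–8:48 PM = 10 h 45 min; less 30 min break → 10 h 15 min
Tue: 7:46 AM–7:24 PM = 11 h 38 min; less 30 min break → 11 h 8 min
Wed: 10:59 AM–7:08 PM = 8 h 9 min; less 30 min break → 7 h 39 min
Thu: 6:43 AM–6:31 PM = 11 h 48 min; less 30 min break → 11 h 18 min
Fri: 6:57 AM–2:23 PM = 7 h 26 min; less 30 min break → 6 h 56 min
Sat: 8:15 AM–3:33 PM = 7 h 18 min; less 30 min break → 6 h 48 min
Sun: 6:46 AM–12:16 PM = 5 h 30 min; less 30 min break → 5 h 0 min
Total: 10 h 15 min + 11 h 8 min + 7 h 39 min + 11 h 18 min + 6 h 56 min + 6 h 48 min + 5 h 0 min = 59 h 4 min.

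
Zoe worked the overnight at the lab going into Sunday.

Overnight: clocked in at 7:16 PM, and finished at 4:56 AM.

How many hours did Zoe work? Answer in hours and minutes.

Overnight: 7:16 PM → midnight = 4 h 44 min; midnight → 4:56 AM = 4 h 56 min; span 9 h 40 min

9 h 40 min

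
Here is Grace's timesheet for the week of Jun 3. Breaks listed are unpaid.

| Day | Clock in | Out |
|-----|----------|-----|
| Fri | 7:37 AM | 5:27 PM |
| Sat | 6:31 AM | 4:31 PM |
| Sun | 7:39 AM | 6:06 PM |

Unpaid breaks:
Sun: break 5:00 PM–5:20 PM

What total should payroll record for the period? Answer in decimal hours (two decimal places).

Fri: 7:37 AM–5:27 PM = 9 h 50 min
Sat: 6:31 AM–4:31 PM = 10 h 0 min
Sun: 7:39 AM–6:06 PM = 10 h 27 min; less 20 min break → 10 h 7 min
Total: 9 h 50 min + 10 h 0 min + 10 h 7 min = 29 h 57 min.

29.95 hours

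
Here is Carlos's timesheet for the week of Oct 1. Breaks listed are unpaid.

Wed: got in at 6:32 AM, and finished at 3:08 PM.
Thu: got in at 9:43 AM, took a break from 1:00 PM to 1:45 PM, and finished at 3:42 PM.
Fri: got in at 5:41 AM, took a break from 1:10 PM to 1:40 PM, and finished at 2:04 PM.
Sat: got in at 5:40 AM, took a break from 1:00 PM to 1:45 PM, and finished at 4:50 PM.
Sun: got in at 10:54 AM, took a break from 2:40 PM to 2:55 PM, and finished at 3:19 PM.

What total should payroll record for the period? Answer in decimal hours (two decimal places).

36.30 hours

Wed: 6:32 AM–3:08 PM = 8 h 36 min
Thu: 9:43 AM–3:42 PM = 5 h 59 min; less 45 min break → 5 h 14 min
Fri: 5:41 AM–2:04 PM = 8 h 23 min; less 30 min break → 7 h 53 min
Sat: 5:40 AM–4:50 PM = 11 h 10 min; less 45 min break → 10 h 25 min
Sun: 10:54 AM–3:19 PM = 4 h 25 min; less 15 min break → 4 h 10 min
Total: 8 h 36 min + 5 h 14 min + 7 h 53 min + 10 h 25 min + 4 h 10 min = 36 h 18 min.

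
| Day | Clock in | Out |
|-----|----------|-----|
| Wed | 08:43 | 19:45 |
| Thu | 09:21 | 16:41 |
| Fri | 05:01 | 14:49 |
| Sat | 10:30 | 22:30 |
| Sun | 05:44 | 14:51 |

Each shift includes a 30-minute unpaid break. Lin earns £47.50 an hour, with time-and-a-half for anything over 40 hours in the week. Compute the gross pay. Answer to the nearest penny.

£2383.31

Wed: 08:43–19:45 = 11 h 2 min; less 30 min break → 10 h 32 min
Thu: 09:21–16:41 = 7 h 20 min; less 30 min break → 6 h 50 min
Fri: 05:01–14:49 = 9 h 48 min; less 30 min break → 9 h 18 min
Sat: 10:30–22:30 = 12 h 0 min; less 30 min break → 11 h 30 min
Sun: 05:44–14:51 = 9 h 7 min; less 30 min break → 8 h 37 min
Total worked: 46 h 47 min = 2807 min.
Regular 40 h 0 min = 2400 min at £47.50/h; overtime 6 h 47 min = 407 min at £71.25/h.
Pay = (2400 × £47.50 + 407 × £71.25) ÷ 60 = £2383.31.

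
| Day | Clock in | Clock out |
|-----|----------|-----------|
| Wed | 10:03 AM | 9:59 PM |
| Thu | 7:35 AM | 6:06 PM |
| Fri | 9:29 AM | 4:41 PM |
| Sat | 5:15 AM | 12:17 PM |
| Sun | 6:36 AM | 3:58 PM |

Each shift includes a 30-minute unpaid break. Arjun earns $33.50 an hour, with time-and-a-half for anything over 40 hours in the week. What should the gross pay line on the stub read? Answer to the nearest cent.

$1518.39

Wed: 10:03 AM–9:59 PM = 11 h 56 min; less 30 min break → 11 h 26 min
Thu: 7:35 AM–6:06 PM = 10 h 31 min; less 30 min break → 10 h 1 min
Fri: 9:29 AM–4:41 PM = 7 h 12 min; less 30 min break → 6 h 42 min
Sat: 5:15 AM–12:17 PM = 7 h 2 min; less 30 min break → 6 h 32 min
Sun: 6:36 AM–3:58 PM = 9 h 22 min; less 30 min break → 8 h 52 min
Total worked: 43 h 33 min = 2613 min.
Regular 40 h 0 min = 2400 min at $33.50/h; overtime 3 h 33 min = 213 min at $50.25/h.
Pay = (2400 × $33.50 + 213 × $50.25) ÷ 60 = $1518.39.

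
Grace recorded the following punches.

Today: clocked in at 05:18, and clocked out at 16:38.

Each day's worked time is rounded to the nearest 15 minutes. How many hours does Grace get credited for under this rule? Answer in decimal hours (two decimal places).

Today: 05:18–16:38 = 11 h 20 min → rounds to 11 h 15 min

11.25 hours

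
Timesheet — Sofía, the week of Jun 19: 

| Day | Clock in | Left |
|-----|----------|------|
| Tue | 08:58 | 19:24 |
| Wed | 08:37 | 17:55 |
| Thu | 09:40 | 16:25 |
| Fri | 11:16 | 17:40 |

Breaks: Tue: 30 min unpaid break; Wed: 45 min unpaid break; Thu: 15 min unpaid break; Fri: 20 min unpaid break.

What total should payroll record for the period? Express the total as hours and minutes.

31 h 3 min

Tue: 08:58–19:24 = 10 h 26 min; less 30 min break → 9 h 56 min
Wed: 08:37–17:55 = 9 h 18 min; less 45 min break → 8 h 33 min
Thu: 09:40–16:25 = 6 h 45 min; less 15 min break → 6 h 30 min
Fri: 11:16–17:40 = 6 h 24 min; less 20 min break → 6 h 4 min
Total: 9 h 56 min + 8 h 33 min + 6 h 30 min + 6 h 4 min = 31 h 3 min.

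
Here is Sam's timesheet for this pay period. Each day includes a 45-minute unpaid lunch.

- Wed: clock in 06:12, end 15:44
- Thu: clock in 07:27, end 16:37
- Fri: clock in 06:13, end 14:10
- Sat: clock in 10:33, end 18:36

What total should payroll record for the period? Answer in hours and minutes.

Wed: 06:12–15:44 = 9 h 32 min; less 45 min break → 8 h 47 min
Thu: 07:27–16:37 = 9 h 10 min; less 45 min break → 8 h 25 min
Fri: 06:13–14:10 = 7 h 57 min; less 45 min break → 7 h 12 min
Sat: 10:33–18:36 = 8 h 3 min; less 45 min break → 7 h 18 min
Total: 8 h 47 min + 8 h 25 min + 7 h 12 min + 7 h 18 min = 31 h 42 min.

31 h 42 min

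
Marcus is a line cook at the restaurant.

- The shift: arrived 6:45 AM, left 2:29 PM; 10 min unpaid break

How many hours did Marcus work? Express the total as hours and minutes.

The shift: 6:45 AM–2:29 PM = 7 h 44 min; less 10 min break → 7 h 34 min

7 h 34 min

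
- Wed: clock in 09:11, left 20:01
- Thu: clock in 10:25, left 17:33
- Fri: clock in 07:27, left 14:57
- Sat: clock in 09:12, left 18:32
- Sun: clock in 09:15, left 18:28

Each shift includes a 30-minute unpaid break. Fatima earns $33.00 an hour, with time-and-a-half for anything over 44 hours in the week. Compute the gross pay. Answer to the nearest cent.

$1370.05

Wed: 09:11–20:01 = 10 h 50 min; less 30 min break → 10 h 20 min
Thu: 10:25–17:33 = 7 h 8 min; less 30 min break → 6 h 38 min
Fri: 07:27–14:57 = 7 h 30 min; less 30 min break → 7 h 0 min
Sat: 09:12–18:32 = 9 h 20 min; less 30 min break → 8 h 50 min
Sun: 09:15–18:28 = 9 h 13 min; less 30 min break → 8 h 43 min
Total worked: 41 h 31 min = 2491 min.
Regular 41 h 31 min = 2491 min at $33.00/h; overtime 0 h 0 min = 0 min at $49.50/h.
Pay = (2491 × $33.00 + 0 × $49.50) ÷ 60 = $1370.05.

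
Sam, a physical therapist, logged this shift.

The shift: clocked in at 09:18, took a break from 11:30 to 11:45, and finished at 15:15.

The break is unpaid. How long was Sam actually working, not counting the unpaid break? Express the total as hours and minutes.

The shift: 09:18–15:15 = 5 h 57 min; less 15 min break → 5 h 42 min

5 h 42 min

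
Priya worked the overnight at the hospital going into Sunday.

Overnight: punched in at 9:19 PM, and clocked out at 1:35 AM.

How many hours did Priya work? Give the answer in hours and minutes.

Overnight: 9:19 PM → midnight = 2 h 41 min; midnight → 1:35 AM = 1 h 35 min; span 4 h 16 min

4 h 16 min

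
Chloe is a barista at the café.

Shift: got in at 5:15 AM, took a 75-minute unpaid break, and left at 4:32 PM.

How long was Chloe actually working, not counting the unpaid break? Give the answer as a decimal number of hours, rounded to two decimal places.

Shift: 5:15 AM–4:32 PM = 11 h 17 min; less 75 min break → 10 h 2 min

10.03 hours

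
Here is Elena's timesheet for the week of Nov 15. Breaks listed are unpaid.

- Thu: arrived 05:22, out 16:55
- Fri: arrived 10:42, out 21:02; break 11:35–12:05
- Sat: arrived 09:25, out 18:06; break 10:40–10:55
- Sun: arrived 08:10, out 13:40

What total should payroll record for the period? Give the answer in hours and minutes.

35 h 19 min

Thu: 05:22–16:55 = 11 h 33 min
Fri: 10:42–21:02 = 10 h 20 min; less 30 min break → 9 h 50 min
Sat: 09:25–18:06 = 8 h 41 min; less 15 min break → 8 h 26 min
Sun: 08:10–13:40 = 5 h 30 min
Total: 11 h 33 min + 9 h 50 min + 8 h 26 min + 5 h 30 min = 35 h 19 min.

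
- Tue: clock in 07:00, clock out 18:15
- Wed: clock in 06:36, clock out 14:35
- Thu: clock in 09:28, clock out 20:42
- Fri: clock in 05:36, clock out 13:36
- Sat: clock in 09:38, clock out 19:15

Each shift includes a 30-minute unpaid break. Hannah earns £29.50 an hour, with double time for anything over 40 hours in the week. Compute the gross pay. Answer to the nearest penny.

Tue: 07:00–18:15 = 11 h 15 min; less 30 min break → 10 h 45 min
Wed: 06:36–14:35 = 7 h 59 min; less 30 min break → 7 h 29 min
Thu: 09:28–20:42 = 11 h 14 min; less 30 min break → 10 h 44 min
Fri: 05:36–13:36 = 8 h 0 min; less 30 min break → 7 h 30 min
Sat: 09:38–19:15 = 9 h 37 min; less 30 min break → 9 h 7 min
Total worked: 45 h 35 min = 2735 min.
Regular 40 h 0 min = 2400 min at £29.50/h; overtime 5 h 35 min = 335 min at £59.00/h.
Pay = (2400 × £29.50 + 335 × £59.00) ÷ 60 = £1509.42.

£1509.42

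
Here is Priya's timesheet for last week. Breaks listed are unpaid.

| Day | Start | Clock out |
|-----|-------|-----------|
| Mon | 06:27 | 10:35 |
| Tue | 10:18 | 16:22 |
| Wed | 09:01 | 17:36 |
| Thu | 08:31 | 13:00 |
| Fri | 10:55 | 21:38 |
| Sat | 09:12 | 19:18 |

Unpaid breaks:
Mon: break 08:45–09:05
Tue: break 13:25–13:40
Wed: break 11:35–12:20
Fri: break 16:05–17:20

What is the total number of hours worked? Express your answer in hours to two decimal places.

Mon: 06:27–10:35 = 4 h 8 min; less 20 min break → 3 h 48 min
Tue: 10:18–16:22 = 6 h 4 min; less 15 min break → 5 h 49 min
Wed: 09:01–17:36 = 8 h 35 min; less 45 min break → 7 h 50 min
Thu: 08:31–13:00 = 4 h 29 min
Fri: 10:55–21:38 = 10 h 43 min; less 75 min break → 9 h 28 min
Sat: 09:12–19:18 = 10 h 6 min
Total: 3 h 48 min + 5 h 49 min + 7 h 50 min + 4 h 29 min + 9 h 28 min + 10 h 6 min = 41 h 30 min.

41.50 hours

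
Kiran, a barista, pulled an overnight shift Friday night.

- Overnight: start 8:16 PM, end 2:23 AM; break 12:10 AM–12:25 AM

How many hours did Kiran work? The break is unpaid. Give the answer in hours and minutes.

Overnight: 8:16 PM → midnight = 3 h 44 min; midnight → 2:23 AM = 2 h 23 min; span 6 h 7 min; less 15 min break → 5 h 52 min

5 h 52 min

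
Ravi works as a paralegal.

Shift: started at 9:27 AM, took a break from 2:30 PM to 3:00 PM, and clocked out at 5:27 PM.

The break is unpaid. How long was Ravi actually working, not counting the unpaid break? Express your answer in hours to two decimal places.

7.50 hours

Shift: 9:27 AM–5:27 PM = 8 h 0 min; less 30 min break → 7 h 30 min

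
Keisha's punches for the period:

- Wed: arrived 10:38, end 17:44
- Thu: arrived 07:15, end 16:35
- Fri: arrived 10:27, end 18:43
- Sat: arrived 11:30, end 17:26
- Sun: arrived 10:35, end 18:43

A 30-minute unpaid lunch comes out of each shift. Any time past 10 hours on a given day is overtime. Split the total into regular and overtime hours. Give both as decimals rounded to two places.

Regular 36.27 hours, overtime 0.00 hours

Wed: 10:38–17:44 = 7 h 6 min; less 30 min break → 6 h 36 min
Thu: 07:15–16:35 = 9 h 20 min; less 30 min break → 8 h 50 min
Fri: 10:27–18:43 = 8 h 16 min; less 30 min break → 7 h 46 min
Sat: 11:30–17:26 = 5 h 56 min; less 30 min break → 5 h 26 min
Sun: 10:35–18:43 = 8 h 8 min; less 30 min break → 7 h 38 min
Wed reg 6 h 36 min / OT 0 h 0 min; Thu reg 8 h 50 min / OT 0 h 0 min; Fri reg 7 h 46 min / OT 0 h 0 min; Sat reg 5 h 26 min / OT 0 h 0 min; Sun reg 7 h 38 min / OT 0 h 0 min.
Totals: regular 36 h 16 min, overtime 0 h 0 min.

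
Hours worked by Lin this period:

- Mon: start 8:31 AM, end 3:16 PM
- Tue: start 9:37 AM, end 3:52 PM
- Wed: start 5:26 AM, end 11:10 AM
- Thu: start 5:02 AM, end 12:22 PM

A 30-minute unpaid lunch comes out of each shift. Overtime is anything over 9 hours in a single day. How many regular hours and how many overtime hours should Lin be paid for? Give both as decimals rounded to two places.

Mon: 8:31 AM–3:16 PM = 6 h 45 min; less 30 min break → 6 h 15 min
Tue: 9:37 AM–3:52 PM = 6 h 15 min; less 30 min break → 5 h 45 min
Wed: 5:26 AM–11:10 AM = 5 h 44 min; less 30 min break → 5 h 14 min
Thu: 5:02 AM–12:22 PM = 7 h 20 min; less 30 min break → 6 h 50 min
Mon reg 6 h 15 min / OT 0 h 0 min; Tue reg 5 h 45 min / OT 0 h 0 min; Wed reg 5 h 14 min / OT 0 h 0 min; Thu reg 6 h 50 min / OT 0 h 0 min.
Totals: regular 24 h 4 min, overtime 0 h 0 min.

Regular 24.07 hours, overtime 0.00 hours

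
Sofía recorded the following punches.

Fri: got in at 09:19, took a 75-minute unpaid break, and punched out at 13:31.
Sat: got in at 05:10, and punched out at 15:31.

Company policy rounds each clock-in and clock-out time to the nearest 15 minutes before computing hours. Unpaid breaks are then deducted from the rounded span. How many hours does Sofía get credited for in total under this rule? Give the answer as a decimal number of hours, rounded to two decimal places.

Fri: in 09:19→09:15, out 13:31→13:30; 4 h 15 min − 75 min = 3 h 0 min
Sat: in 05:10→05:15, out 15:31→15:30; 10 h 15 min
Total credited: 13 h 15 min.

13.25 hours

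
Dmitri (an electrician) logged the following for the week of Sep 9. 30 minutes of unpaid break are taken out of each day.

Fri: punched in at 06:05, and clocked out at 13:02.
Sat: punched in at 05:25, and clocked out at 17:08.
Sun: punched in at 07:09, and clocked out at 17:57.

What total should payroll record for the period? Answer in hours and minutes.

Fri: 06:05–13:02 = 6 h 57 min; less 30 min break → 6 h 27 min
Sat: 05:25–17:08 = 11 h 43 min; less 30 min break → 11 h 13 min
Sun: 07:09–17:57 = 10 h 48 min; less 30 min break → 10 h 18 min
Total: 6 h 27 min + 11 h 13 min + 10 h 18 min = 27 h 58 min.

27 h 58 min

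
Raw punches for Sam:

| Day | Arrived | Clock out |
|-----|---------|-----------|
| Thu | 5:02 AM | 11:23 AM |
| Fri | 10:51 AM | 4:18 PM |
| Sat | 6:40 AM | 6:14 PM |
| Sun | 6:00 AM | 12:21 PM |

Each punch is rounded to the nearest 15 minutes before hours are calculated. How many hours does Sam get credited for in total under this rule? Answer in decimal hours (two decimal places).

29.75 hours

Thu: in 5:02 AM→5:00 AM, out 11:23 AM→11:30 AM; 6 h 30 min
Fri: in 10:51 AM→10:45 AM, out 4:18 PM→4:15 PM; 5 h 30 min
Sat: in 6:40 AM→6:45 AM, out 6:14 PM→6:15 PM; 11 h 30 min
Sun: in 6:00 AM→6:00 AM, out 12:21 PM→12:15 PM; 6 h 15 min
Total credited: 29 h 45 min.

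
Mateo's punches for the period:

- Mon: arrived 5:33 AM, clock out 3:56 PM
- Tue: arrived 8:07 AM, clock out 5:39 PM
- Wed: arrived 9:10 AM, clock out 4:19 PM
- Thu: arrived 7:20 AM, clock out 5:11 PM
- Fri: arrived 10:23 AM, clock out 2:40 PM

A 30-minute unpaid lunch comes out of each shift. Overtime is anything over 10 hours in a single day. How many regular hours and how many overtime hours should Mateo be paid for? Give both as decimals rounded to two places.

Mon: 5:33 AM–3:56 PM = 10 h 23 min; less 30 min break → 9 h 53 min
Tue: 8:07 AM–5:39 PM = 9 h 32 min; less 30 min break → 9 h 2 min
Wed: 9:10 AM–4:19 PM = 7 h 9 min; less 30 min break → 6 h 39 min
Thu: 7:20 AM–5:11 PM = 9 h 51 min; less 30 min break → 9 h 21 min
Fri: 10:23 AM–2:40 PM = 4 h 17 min; less 30 min break → 3 h 47 min
Mon reg 9 h 53 min / OT 0 h 0 min; Tue reg 9 h 2 min / OT 0 h 0 min; Wed reg 6 h 39 min / OT 0 h 0 min; Thu reg 9 h 21 min / OT 0 h 0 min; Fri reg 3 h 47 min / OT 0 h 0 min.
Totals: regular 38 h 42 min, overtime 0 h 0 min.

Regular 38.70 hours, overtime 0.00 hours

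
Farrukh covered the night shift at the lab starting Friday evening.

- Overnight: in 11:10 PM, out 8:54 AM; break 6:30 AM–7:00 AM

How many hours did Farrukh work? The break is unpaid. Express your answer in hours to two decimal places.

Overnight: 11:10 PM → midnight = 0 h 50 min; midnight → 8:54 AM = 8 h 54 min; span 9 h 44 min; less 30 min break → 9 h 14 min

9.23 hours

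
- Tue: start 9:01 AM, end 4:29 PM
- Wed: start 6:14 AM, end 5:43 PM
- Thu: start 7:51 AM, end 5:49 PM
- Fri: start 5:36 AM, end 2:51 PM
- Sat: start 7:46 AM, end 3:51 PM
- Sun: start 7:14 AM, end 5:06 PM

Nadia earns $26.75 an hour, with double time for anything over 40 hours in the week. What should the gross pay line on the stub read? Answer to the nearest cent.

Tue: 9:01 AM–4:29 PM = 7 h 28 min
Wed: 6:14 AM–5:43 PM = 11 h 29 min
Thu: 7:51 AM–5:49 PM = 9 h 58 min
Fri: 5:36 AM–2:51 PM = 9 h 15 min
Sat: 7:46 AM–3:51 PM = 8 h 5 min
Sun: 7:14 AM–5:06 PM = 9 h 52 min
Total worked: 56 h 7 min = 3367 min.
Regular 40 h 0 min = 2400 min at $26.75/h; overtime 16 h 7 min = 967 min at $53.50/h.
Pay = (2400 × $26.75 + 967 × $53.50) ÷ 60 = $1932.24.

$1932.24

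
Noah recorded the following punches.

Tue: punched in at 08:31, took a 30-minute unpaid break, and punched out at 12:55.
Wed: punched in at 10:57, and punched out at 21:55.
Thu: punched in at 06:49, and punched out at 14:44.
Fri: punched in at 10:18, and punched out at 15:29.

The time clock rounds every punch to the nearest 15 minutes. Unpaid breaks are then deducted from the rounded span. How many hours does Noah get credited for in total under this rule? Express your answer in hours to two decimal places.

Tue: in 08:31→08:30, out 12:55→13:00; 4 h 30 min − 30 min = 4 h 0 min
Wed: in 10:57→11:00, out 21:55→22:00; 11 h 0 min
Thu: in 06:49→06:45, out 14:44→14:45; 8 h 0 min
Fri: in 10:18→10:15, out 15:29→15:30; 5 h 15 min
Total credited: 28 h 15 min.

28.25 hours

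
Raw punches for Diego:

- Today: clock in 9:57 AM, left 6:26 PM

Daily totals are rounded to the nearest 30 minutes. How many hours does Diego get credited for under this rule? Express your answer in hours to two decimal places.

Today: 9:57 AM–6:26 PM = 8 h 29 min → rounds to 8 h 30 min

8.50 hours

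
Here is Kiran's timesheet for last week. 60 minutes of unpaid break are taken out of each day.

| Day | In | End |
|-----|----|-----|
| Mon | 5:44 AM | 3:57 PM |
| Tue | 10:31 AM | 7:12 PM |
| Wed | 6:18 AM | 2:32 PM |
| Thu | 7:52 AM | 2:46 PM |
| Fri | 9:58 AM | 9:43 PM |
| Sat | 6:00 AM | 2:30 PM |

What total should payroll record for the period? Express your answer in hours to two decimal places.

48.28 hours

Mon: 5:44 AM–3:57 PM = 10 h 13 min; less 60 min break → 9 h 13 min
Tue: 10:31 AM–7:12 PM = 8 h 41 min; less 60 min break → 7 h 41 min
Wed: 6:18 AM–2:32 PM = 8 h 14 min; less 60 min break → 7 h 14 min
Thu: 7:52 AM–2:46 PM = 6 h 54 min; less 60 min break → 5 h 54 min
Fri: 9:58 AM–9:43 PM = 11 h 45 min; less 60 min break → 10 h 45 min
Sat: 6:00 AM–2:30 PM = 8 h 30 min; less 60 min break → 7 h 30 min
Total: 9 h 13 min + 7 h 41 min + 7 h 14 min + 5 h 54 min + 10 h 45 min + 7 h 30 min = 48 h 17 min.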